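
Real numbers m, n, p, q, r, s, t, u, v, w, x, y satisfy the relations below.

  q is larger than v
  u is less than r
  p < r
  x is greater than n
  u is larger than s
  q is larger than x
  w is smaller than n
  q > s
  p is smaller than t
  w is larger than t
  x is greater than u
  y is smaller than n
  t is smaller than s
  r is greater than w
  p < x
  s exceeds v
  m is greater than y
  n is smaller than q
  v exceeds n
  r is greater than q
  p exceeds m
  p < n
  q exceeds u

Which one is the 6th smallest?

n

Piecing the relations together gives one ordering: y < m < p < t < w < n < v < s < u < x < q < r.
The 6th smallest is n.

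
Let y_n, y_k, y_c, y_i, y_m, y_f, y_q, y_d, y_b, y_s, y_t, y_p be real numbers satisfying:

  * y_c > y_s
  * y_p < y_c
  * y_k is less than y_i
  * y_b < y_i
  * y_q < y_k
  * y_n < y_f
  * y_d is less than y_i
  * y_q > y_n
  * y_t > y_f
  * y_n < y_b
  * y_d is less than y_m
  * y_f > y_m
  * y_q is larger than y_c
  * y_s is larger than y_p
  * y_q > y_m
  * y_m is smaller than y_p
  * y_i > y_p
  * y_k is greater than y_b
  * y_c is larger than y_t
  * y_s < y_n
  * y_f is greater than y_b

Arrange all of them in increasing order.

y_d < y_m < y_p < y_s < y_n < y_b < y_f < y_t < y_c < y_q < y_k < y_i

Nothing is placed below y_d, so it is least; from there y_d < y_m; y_m < y_p; y_p < y_s; y_s < y_n; y_n < y_b; y_b < y_f; y_f < y_t; y_t < y_c; y_c < y_q; y_q < y_k; y_k < y_i, each given directly.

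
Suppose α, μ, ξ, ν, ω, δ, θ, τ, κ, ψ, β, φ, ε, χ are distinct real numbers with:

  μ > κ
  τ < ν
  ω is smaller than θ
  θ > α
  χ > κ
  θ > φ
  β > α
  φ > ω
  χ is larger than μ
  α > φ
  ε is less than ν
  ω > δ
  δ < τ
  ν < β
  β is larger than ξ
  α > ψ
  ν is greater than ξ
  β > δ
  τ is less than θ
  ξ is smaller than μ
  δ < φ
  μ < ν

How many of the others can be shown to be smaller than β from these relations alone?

From β the given relations immediately reach δ, ξ, α, ν.
From those, ε, φ, τ, ψ, μ — 9 in total.
From those, ω, κ — 11 in total.
Nothing else is reachable below β; 11 in all.

11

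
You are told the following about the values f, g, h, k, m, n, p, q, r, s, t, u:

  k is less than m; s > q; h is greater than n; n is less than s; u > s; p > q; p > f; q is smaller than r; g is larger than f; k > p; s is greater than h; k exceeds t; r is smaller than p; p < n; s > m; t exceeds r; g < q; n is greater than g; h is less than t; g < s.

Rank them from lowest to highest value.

Each adjacent pair is fixed by a given relation: f < g; g < q; q < r; r < p; p < n; n < h; h < t; t < k; k < m; m < s; s < u. Chaining them end to end gives the full order.

f < g < q < r < p < n < h < t < k < m < s < u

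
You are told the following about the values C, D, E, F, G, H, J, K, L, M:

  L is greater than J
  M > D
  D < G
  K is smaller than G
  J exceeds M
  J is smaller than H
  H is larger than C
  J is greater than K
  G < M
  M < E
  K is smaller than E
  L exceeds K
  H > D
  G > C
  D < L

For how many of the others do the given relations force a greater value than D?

6

Directly above D: G, M, L, H.
One step further: J, E (6 so far).
No other element is forced above D by the given relations, so the count is 6.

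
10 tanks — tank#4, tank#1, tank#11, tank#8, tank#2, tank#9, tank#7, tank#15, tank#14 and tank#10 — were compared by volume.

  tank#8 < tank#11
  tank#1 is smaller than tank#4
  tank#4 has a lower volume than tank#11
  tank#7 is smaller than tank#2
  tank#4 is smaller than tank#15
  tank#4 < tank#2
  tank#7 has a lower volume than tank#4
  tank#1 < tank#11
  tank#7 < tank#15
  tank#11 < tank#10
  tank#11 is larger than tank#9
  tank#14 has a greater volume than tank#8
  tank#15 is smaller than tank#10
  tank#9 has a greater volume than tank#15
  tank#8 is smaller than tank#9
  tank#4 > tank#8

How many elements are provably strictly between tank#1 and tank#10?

The relations place tank#1 below tank#10. An element lies strictly between them when it is forced above tank#1 and also forced below tank#10.
Above tank#1: {tank#4, tank#15, tank#9, tank#11, tank#2}. Below tank#10: {tank#7, tank#8, tank#4, tank#15, tank#9, tank#11}.
Intersection: {tank#4, tank#15, tank#9, tank#11} — 4.

4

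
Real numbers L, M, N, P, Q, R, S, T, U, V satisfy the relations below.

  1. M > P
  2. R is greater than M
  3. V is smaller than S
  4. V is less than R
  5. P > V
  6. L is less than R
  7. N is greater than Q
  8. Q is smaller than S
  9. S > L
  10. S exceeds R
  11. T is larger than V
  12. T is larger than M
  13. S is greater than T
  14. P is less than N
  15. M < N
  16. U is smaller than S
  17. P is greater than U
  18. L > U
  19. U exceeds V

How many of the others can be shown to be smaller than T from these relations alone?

4

The elements the relations force below T are V, U, P, M — no chain reaches any other.
That is 4.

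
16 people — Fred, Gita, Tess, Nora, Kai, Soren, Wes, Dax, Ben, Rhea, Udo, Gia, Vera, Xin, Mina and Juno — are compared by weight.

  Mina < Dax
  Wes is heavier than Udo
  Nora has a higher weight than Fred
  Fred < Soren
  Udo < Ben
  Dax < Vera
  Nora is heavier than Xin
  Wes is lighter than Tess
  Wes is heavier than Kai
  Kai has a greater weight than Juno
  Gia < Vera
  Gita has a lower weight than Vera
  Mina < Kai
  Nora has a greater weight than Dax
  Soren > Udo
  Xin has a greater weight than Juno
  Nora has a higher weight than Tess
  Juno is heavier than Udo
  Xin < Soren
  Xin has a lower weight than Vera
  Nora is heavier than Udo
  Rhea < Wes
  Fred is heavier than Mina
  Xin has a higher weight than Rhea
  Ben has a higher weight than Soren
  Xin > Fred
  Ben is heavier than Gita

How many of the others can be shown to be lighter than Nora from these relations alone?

Directly below Nora: Dax, Fred, Udo, Xin, Tess.
One step further: Mina, Juno, Rhea, Wes (9 so far).
One step further: Kai (10 so far).
No other element is forced below Nora by the given relations, so the count is 10.

10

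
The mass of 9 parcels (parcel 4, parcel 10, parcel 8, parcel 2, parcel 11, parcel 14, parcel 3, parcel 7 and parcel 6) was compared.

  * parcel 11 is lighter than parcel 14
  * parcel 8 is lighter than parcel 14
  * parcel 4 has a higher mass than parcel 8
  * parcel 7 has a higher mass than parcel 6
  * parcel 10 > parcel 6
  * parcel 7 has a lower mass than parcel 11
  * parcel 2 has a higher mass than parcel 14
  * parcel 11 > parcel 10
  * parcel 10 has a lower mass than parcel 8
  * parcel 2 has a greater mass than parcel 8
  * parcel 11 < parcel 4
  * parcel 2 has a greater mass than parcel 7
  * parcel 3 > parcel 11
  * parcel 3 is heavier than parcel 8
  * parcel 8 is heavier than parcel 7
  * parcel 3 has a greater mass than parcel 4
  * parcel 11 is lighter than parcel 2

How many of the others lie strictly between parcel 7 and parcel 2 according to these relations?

3

Chaining upward from parcel 7 reaches: parcel 11, parcel 8, parcel 4, parcel 14, parcel 3.
Chaining downward from parcel 2 reaches: parcel 6, parcel 10, parcel 11, parcel 8, parcel 14.
Strictly between parcel 7 and parcel 2 are those in both lists: parcel 11, parcel 8, parcel 14 — 3 elements.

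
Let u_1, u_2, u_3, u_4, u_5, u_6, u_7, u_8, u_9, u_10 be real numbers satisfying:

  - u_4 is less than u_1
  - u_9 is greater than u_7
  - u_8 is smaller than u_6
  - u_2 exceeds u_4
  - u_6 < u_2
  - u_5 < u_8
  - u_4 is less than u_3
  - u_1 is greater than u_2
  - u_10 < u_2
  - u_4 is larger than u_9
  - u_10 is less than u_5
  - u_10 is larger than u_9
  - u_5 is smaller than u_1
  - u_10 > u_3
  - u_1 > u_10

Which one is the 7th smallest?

Chaining the given pairs: u_7 < u_9 < u_4 < u_3 < u_10 < u_5 < u_8 < u_6 < u_2 < u_1.
The 7th smallest is u_8.

u_8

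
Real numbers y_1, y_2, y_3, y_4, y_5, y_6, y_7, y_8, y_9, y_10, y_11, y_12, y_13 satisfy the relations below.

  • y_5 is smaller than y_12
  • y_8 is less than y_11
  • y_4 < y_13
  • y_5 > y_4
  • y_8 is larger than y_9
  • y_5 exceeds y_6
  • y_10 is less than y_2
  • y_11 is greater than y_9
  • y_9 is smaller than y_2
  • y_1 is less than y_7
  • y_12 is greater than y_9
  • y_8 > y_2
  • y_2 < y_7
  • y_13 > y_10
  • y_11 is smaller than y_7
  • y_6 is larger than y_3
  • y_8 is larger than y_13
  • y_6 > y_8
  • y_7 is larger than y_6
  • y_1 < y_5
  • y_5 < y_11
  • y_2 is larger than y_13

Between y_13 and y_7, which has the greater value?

Chaining the given relations: y_13 < y_2 < y_8 < y_6 < y_5 < y_11 < y_7.
So y_13 < y_7; y_7 is the larger of the two.

y_7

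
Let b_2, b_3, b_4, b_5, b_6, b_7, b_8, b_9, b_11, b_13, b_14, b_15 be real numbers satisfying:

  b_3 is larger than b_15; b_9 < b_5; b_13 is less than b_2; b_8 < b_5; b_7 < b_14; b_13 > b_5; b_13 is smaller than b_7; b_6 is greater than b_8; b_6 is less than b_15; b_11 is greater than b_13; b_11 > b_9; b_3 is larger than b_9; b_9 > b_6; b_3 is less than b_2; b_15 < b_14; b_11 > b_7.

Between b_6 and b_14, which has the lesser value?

Chaining the given relations: b_6 < b_9 < b_5 < b_13 < b_7 < b_14.
So b_6 < b_14; b_6 is the smaller of the two.

b_6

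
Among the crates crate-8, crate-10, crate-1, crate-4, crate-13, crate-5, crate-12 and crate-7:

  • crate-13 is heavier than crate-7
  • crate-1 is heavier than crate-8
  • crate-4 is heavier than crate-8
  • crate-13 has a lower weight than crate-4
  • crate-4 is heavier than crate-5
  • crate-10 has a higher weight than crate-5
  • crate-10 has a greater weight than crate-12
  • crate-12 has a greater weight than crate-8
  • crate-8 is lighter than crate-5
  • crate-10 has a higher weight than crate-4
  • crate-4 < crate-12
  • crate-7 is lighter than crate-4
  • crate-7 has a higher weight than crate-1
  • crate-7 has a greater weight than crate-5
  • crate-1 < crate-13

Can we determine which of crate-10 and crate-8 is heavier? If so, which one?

Chaining the given relations: crate-8 < crate-5 < crate-7 < crate-13 < crate-4 < crate-12 < crate-10.
So crate-10 is heavier.

crate-10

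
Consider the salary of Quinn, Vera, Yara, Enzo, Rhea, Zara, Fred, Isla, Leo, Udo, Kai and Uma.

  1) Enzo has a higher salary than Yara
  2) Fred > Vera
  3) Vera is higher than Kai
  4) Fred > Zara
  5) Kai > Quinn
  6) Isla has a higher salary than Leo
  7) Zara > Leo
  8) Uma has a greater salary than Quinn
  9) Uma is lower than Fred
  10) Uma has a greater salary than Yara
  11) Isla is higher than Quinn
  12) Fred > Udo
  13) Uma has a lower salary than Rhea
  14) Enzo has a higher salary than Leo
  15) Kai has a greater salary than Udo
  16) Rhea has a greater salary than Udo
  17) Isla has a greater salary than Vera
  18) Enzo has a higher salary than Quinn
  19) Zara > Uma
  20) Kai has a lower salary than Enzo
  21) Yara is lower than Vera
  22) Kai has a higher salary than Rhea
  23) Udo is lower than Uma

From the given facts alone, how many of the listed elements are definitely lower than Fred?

9

Directly below Fred: Udo, Uma, Vera, Zara.
One step further: Quinn, Yara, Leo, Kai (8 so far).
One step further: Rhea (9 so far).
Nothing else is reachable below Fred; 9 in all.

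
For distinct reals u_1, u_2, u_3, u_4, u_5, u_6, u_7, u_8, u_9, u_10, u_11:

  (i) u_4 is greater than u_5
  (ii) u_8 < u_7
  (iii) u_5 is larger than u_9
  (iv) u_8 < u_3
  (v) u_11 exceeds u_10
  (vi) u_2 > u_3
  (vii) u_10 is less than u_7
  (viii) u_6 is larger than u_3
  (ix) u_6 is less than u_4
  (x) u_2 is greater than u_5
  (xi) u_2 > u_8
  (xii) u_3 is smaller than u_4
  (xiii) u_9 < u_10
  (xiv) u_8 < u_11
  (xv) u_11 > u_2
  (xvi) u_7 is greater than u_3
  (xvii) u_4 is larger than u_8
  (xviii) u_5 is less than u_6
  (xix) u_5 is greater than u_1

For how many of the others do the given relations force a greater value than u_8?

6

Directly above u_8: u_3, u_2, u_4, u_7, u_11.
One step further: u_6 (6 so far).
No other element is forced above u_8 by the given relations, so the count is 6.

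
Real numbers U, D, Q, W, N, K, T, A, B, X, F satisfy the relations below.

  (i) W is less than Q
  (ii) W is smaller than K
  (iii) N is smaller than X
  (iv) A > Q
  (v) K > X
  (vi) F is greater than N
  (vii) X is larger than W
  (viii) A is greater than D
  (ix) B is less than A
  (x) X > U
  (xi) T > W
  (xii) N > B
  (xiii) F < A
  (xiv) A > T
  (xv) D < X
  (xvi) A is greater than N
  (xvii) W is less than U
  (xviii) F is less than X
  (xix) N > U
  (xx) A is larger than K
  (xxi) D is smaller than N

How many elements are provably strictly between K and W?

The relations place W below K. An element lies strictly between them when it is forced above W and also forced below K.
Above W: {U, N, F, T, X, Q, A}. Below K: {B, D, U, N, F, X}.
Intersection: {U, N, F, X} — 4.

4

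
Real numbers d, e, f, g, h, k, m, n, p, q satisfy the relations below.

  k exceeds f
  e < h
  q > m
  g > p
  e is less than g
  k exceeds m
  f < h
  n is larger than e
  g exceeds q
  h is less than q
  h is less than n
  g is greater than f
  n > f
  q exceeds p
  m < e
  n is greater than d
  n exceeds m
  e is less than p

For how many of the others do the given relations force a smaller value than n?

5

The elements the relations force below n are m, d, f, e, h — no chain reaches any other.
That is 5.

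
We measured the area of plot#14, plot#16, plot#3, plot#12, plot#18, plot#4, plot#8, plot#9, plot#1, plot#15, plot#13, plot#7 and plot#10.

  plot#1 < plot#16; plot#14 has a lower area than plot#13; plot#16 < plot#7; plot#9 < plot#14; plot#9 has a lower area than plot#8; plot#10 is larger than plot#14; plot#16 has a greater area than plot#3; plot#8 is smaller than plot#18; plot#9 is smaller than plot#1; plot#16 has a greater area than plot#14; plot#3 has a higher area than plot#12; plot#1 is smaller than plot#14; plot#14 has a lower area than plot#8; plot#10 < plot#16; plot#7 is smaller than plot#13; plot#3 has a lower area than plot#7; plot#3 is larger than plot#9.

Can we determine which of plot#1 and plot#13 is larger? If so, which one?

The relevant relations are plot#1 < plot#14; plot#14 < plot#10; plot#10 < plot#16; plot#16 < plot#7; plot#7 < plot#13.
Chaining these gives plot#1 < plot#14 < plot#10 < plot#16 < plot#7 < plot#13.
So plot#13 is larger.

plot#13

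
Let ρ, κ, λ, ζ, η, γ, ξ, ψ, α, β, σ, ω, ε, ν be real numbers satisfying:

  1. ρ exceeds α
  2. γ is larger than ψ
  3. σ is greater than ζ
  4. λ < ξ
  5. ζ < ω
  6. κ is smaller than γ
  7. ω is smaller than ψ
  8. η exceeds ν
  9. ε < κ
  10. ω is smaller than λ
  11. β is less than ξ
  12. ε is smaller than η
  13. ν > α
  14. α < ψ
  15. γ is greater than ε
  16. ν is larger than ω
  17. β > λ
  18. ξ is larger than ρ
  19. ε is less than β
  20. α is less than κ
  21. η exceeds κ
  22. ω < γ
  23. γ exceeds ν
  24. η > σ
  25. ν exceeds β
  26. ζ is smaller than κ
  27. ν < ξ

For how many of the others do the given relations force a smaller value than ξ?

The elements the relations force below ξ are ζ, α, ρ, ε, ω, λ, β, ν — no chain reaches any other.
That is 8.

8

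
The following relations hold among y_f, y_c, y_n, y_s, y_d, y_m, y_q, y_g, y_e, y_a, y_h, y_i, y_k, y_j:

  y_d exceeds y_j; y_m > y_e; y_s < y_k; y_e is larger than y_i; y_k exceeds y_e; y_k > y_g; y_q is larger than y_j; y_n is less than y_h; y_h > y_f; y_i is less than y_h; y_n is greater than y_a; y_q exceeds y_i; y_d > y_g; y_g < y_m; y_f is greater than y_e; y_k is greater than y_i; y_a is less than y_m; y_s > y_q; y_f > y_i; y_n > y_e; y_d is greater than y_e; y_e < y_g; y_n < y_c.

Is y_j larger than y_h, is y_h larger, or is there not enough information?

undetermined

Following every chain through y_j: above y_j we get y_q, y_d, y_s, y_k.
y_h is not reached, and no chain runs the other way from y_h to y_j.
So the given relations leave the order of y_j and y_h undetermined.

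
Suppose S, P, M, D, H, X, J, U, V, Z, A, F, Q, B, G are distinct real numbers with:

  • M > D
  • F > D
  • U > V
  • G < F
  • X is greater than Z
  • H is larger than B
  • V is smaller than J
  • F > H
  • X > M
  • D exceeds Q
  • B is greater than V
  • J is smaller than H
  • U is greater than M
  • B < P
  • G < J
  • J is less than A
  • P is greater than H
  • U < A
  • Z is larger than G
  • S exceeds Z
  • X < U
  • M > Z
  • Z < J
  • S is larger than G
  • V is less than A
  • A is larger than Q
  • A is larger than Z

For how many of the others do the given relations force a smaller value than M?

From M the given relations immediately reach Z, D.
From those, Q, G — 4 in total.
Nothing else is reachable below M; 4 in all.

4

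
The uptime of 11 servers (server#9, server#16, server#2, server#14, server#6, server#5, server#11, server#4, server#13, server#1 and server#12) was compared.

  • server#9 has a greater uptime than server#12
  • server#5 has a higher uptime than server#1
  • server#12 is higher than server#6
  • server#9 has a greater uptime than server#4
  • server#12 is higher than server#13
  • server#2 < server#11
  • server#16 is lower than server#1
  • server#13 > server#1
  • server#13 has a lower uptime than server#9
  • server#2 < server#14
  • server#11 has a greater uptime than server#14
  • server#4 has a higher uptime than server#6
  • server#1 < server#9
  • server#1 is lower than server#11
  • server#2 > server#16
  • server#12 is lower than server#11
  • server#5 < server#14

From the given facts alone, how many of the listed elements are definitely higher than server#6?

4

Directly above server#6: server#4, server#12.
One step further: server#11, server#9 (4 so far).
Nothing else is reachable above server#6; 4 in all.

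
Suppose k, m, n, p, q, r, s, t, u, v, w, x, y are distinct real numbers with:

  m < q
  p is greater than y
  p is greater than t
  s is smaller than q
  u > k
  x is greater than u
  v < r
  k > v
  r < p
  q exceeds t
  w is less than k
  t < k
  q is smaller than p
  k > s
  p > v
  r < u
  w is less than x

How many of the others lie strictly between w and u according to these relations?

Chaining upward from w reaches: k, x.
Chaining downward from u reaches: s, t, v, r, k.
Strictly between w and u are those in both lists: k — 1 element.

1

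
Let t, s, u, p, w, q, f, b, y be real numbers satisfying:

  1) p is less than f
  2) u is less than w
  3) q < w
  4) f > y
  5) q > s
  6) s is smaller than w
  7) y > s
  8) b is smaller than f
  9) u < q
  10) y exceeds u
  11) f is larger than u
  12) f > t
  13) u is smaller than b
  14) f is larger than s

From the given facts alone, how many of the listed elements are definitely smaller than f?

From f the given relations immediately reach s, u, b, t, y, p.
Nothing else is reachable below f; 6 in all.

6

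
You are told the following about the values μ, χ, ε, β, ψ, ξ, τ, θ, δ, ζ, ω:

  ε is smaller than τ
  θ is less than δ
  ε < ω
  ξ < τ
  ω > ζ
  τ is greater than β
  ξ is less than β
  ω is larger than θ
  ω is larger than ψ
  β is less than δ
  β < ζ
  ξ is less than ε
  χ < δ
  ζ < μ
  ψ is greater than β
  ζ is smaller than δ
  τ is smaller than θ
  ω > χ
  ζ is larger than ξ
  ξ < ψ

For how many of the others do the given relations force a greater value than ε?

4

From ε the given relations immediately reach τ, ω.
From those, θ — 3 in total.
From those, δ — 4 in total.
No other element is forced above ε by the given relations, so the count is 4.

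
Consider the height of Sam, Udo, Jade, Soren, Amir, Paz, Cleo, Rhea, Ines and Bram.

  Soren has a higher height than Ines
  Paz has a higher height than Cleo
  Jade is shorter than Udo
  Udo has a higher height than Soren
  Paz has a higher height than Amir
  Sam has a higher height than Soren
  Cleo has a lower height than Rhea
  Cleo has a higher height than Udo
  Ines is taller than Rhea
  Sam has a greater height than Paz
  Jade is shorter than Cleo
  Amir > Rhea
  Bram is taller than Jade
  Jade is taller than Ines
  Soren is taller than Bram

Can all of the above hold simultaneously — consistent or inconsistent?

Chaining the given relations yields Ines < Jade < Bram < Soren < Udo < Cleo < Rhea, so Ines < Rhea. But one relation states Rhea < Ines. These cannot both hold.

inconsistent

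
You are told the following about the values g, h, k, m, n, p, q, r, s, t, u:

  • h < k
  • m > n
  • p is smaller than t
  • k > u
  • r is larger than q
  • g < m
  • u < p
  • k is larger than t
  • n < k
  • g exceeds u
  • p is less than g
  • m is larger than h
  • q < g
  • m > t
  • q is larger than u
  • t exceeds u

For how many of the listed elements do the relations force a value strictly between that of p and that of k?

1

The relations place p below k. An element lies strictly between them when it is forced above p and also forced below k.
Above p: {t, g, m}. Below k: {u, h, t, n}.
Intersection: {t} — 1.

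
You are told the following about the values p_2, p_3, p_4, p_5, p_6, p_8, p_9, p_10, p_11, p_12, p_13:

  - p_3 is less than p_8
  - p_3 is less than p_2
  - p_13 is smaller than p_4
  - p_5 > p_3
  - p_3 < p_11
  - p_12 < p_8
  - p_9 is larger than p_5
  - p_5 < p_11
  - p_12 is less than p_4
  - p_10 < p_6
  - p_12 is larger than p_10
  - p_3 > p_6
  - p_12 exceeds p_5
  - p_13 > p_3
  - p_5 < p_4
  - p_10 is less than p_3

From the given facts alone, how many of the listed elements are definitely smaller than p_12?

Directly below p_12: p_10, p_5.
One step further: p_3 (3 so far).
One step further: p_6 (4 so far).
Nothing else is reachable below p_12; 4 in all.

4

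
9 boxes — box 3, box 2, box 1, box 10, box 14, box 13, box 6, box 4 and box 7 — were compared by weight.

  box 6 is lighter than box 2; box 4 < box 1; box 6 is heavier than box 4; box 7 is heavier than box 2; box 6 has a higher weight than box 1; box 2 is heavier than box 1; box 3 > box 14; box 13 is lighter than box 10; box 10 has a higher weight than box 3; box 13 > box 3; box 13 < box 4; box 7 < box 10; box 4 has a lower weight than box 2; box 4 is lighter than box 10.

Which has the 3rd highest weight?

The consecutive relations fix a unique order: box 14 < box 3 < box 13 < box 4 < box 1 < box 6 < box 2 < box 7 < box 10.
Counting 3 from the largest end gives box 2.

box 2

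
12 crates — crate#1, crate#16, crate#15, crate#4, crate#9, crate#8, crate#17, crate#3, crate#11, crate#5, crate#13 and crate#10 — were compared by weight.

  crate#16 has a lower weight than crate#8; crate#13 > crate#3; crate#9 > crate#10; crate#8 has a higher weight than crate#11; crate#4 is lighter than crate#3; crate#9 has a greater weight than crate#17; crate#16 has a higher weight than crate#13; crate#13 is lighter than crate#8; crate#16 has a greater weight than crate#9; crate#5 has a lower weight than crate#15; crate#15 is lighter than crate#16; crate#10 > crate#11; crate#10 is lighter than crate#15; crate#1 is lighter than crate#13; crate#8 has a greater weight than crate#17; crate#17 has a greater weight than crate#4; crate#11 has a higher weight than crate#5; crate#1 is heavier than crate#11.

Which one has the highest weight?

Chaining downward from crate#8: directly below it, crate#11, crate#13, crate#17, crate#16; then crate#5, crate#4, crate#1, crate#3, crate#15, crate#9; then crate#10.
That covers every other element, and nothing is given above crate#8, so crate#8 is the highest weight.

crate#8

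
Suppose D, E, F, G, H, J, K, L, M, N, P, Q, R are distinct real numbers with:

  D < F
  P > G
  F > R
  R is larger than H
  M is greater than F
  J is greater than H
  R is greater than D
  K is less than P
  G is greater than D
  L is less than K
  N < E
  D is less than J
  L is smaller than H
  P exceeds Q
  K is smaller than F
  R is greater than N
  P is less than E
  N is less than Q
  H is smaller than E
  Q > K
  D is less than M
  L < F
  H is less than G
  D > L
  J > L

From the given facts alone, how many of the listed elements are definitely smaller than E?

8

Directly below E: H, N, P.
One step further: L, K, Q, G (7 so far).
One step further: D (8 so far).
No other element is forced below E by the given relations, so the count is 8.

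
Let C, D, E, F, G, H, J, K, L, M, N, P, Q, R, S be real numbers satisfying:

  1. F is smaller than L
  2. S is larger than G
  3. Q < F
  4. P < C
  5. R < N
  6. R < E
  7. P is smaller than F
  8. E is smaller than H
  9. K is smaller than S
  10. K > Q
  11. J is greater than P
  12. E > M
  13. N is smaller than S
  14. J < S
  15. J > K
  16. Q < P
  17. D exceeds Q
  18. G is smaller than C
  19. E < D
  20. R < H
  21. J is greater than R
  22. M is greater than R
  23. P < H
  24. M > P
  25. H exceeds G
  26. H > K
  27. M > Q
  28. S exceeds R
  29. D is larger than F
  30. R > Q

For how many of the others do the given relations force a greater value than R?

The elements the relations force above R are M, N, E, J, S, D, H — no chain reaches any other.
That is 7.

7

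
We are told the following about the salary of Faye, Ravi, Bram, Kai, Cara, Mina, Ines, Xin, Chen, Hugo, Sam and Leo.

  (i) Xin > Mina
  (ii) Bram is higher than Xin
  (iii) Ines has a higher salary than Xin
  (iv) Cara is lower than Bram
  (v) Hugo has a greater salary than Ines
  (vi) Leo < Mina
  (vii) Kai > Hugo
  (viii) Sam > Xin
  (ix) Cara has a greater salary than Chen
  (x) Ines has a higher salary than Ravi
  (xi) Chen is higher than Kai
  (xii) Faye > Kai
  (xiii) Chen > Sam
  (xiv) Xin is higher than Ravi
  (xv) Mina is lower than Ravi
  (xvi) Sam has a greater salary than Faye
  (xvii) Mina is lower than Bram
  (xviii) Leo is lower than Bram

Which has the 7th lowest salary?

Kai

Piecing the relations together gives one ordering: Leo < Mina < Ravi < Xin < Ines < Hugo < Kai < Faye < Sam < Chen < Cara < Bram.
The 7th smallest is Kai.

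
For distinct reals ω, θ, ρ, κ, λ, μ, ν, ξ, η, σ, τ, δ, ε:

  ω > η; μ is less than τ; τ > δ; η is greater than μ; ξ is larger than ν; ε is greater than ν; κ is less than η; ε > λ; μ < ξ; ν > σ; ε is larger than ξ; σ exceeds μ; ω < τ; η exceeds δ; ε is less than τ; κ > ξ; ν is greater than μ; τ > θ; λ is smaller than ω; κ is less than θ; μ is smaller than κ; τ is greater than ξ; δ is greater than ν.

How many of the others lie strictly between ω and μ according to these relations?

6

The relations place μ below ω. An element lies strictly between them when it is forced above μ and also forced below ω.
Above μ: {σ, ν, δ, ξ, κ, θ, ε, η, τ}. Below ω: {σ, λ, ν, δ, ξ, κ, η}.
Intersection: {σ, ν, δ, ξ, κ, η} — 6.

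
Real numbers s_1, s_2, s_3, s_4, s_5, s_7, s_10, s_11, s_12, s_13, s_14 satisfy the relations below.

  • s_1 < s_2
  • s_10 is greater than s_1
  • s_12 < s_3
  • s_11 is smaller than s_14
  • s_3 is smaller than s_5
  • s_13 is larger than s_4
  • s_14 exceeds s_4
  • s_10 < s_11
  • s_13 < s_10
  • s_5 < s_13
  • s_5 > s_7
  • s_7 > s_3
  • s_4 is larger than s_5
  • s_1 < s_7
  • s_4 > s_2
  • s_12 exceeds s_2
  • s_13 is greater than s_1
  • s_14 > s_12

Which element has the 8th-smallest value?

s_13

Chaining the given pairs: s_1 < s_2 < s_12 < s_3 < s_7 < s_5 < s_4 < s_13 < s_10 < s_11 < s_14.
The 8th smallest is s_13.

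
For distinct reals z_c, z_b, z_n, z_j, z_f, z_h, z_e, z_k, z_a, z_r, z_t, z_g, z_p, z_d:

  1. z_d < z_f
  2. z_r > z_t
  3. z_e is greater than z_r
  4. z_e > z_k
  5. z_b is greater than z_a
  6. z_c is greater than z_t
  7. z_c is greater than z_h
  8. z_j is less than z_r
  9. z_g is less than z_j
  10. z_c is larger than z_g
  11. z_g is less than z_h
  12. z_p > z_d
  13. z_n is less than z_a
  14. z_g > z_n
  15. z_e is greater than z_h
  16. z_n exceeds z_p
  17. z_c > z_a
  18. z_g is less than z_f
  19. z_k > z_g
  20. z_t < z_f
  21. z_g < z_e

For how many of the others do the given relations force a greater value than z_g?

7

The elements the relations force above z_g are z_j, z_h, z_r, z_k, z_f, z_e, z_c — no chain reaches any other.
That is 7.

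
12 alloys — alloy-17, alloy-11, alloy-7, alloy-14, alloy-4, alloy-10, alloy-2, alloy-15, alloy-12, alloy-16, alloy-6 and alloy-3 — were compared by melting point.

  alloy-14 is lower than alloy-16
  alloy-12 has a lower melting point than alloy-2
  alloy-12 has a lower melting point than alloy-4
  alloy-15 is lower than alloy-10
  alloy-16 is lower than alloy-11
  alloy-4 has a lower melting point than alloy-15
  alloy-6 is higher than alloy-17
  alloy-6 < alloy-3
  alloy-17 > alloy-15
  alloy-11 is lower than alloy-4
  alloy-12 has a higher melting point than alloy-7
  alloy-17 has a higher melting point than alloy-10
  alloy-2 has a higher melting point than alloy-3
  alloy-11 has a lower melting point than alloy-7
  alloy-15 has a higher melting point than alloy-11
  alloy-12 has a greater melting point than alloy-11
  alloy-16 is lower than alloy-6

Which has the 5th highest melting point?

Piecing the relations together gives one ordering: alloy-14 < alloy-16 < alloy-11 < alloy-7 < alloy-12 < alloy-4 < alloy-15 < alloy-10 < alloy-17 < alloy-6 < alloy-3 < alloy-2.
Counting 5 from the largest end gives alloy-10.

alloy-10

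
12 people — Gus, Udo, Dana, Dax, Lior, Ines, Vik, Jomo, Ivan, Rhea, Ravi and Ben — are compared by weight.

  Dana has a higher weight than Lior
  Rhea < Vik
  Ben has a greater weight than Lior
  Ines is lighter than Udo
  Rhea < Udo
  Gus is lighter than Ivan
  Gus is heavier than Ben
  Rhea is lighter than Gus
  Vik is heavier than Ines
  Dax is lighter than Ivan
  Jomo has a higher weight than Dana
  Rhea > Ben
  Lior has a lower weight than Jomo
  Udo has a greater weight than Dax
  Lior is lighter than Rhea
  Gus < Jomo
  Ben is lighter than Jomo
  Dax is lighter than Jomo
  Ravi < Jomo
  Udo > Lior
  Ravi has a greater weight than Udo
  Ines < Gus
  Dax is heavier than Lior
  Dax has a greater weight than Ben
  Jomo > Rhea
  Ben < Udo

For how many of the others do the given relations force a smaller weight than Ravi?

6

Directly below Ravi: Udo.
One step further: Lior, Ben, Dax, Rhea, Ines (6 so far).
Nothing else is reachable below Ravi; 6 in all.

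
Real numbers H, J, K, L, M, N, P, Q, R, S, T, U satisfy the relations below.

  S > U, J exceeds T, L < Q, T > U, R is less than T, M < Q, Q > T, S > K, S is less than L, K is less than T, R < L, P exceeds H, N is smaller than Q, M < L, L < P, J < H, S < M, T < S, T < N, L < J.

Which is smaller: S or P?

S

Following the relations from S: S < M < L < J < H < P.
So S < P; S is the smaller of the two.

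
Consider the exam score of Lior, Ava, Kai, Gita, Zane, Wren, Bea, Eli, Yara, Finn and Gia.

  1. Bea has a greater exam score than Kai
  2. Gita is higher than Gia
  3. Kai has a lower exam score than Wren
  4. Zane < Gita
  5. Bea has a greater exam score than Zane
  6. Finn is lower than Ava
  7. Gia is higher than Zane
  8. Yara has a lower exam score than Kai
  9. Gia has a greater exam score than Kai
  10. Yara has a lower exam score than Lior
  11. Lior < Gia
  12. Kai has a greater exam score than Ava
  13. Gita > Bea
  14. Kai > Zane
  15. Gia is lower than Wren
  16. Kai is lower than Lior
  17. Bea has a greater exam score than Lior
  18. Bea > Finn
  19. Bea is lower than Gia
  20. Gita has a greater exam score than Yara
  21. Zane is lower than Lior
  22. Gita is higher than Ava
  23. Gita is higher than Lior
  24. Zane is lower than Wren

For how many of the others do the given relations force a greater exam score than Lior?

Directly above Lior: Bea, Gia, Gita.
One step further: Wren (4 so far).
Nothing else is reachable above Lior; 4 in all.

4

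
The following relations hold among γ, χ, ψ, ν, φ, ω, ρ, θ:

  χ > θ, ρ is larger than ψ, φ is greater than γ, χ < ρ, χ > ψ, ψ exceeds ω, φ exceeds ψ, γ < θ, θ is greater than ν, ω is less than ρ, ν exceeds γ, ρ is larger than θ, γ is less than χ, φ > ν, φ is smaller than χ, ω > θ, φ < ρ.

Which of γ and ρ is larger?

ρ

γ < θ and θ < ω give γ < ω.
With ω < ψ: γ < θ < ω < ψ.
With ψ < φ: γ < θ < ω < ψ < φ.
With φ < χ: γ < θ < ω < ψ < φ < χ.
Then χ < ρ extends the chain to ρ.
So γ < ρ; ρ is the larger of the two.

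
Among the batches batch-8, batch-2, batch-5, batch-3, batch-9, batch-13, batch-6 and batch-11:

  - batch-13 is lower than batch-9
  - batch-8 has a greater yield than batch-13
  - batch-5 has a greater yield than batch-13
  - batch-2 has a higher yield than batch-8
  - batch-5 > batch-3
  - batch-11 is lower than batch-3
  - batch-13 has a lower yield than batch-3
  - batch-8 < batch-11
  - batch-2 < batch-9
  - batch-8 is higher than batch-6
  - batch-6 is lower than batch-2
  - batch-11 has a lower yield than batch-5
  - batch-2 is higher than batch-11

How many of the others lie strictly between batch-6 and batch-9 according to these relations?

Chaining upward from batch-6 reaches: batch-8, batch-11, batch-3, batch-5, batch-2.
Chaining downward from batch-9 reaches: batch-13, batch-8, batch-11, batch-2.
Strictly between batch-6 and batch-9 are those in both lists: batch-8, batch-11, batch-2 — 3 elements.

3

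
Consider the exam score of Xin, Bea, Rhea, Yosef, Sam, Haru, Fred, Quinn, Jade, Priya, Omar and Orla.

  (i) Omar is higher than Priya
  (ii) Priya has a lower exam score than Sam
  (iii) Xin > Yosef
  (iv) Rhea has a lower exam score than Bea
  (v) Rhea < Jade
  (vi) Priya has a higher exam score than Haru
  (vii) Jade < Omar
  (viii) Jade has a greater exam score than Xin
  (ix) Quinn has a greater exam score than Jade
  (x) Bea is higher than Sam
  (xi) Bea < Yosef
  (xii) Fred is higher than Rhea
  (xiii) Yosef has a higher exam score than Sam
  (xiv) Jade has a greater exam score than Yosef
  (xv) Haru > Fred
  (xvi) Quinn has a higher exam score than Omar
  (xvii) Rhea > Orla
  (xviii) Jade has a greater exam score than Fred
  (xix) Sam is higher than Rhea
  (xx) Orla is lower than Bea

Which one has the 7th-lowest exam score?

Bea

Piecing the relations together gives one ordering: Orla < Rhea < Fred < Haru < Priya < Sam < Bea < Yosef < Xin < Jade < Omar < Quinn.
The 7th smallest is Bea.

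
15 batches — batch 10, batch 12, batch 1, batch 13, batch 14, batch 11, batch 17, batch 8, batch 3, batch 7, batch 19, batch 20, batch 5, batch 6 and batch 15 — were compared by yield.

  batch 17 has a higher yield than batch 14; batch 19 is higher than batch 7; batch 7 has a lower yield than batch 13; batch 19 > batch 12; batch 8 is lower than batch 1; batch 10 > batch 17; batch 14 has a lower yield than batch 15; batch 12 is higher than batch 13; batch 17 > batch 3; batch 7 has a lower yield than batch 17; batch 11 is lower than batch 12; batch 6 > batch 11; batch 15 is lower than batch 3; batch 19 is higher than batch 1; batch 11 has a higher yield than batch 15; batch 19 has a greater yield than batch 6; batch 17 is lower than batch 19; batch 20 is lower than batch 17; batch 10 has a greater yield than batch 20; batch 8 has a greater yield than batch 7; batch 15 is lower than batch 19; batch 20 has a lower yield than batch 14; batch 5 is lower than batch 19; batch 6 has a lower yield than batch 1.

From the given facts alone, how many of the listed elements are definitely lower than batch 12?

The elements the relations force below batch 12 are batch 20, batch 7, batch 14, batch 15, batch 13, batch 11 — no chain reaches any other.
That is 6.

6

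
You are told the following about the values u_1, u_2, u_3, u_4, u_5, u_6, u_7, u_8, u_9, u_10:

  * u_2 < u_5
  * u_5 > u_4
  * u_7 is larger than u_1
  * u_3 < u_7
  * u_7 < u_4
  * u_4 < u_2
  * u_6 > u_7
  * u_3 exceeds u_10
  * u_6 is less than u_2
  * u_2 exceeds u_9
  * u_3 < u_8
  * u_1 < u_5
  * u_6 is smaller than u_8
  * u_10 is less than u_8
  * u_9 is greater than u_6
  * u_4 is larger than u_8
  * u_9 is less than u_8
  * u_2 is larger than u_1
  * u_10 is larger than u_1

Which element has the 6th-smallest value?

u_9

The consecutive relations fix a unique order: u_1 < u_10 < u_3 < u_7 < u_6 < u_9 < u_8 < u_4 < u_2 < u_5.
The 6th smallest is u_9.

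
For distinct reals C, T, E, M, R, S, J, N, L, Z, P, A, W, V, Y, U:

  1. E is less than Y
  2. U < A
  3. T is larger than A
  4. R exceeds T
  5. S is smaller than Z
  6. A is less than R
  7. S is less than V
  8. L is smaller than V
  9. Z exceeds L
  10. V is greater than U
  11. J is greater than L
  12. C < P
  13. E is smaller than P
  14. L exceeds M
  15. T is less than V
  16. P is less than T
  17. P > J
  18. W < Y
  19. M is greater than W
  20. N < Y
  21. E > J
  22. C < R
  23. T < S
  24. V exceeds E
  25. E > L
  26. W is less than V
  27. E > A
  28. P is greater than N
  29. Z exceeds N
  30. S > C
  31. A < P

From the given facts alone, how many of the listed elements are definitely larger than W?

11

From W the given relations immediately reach M, Y, V.
From those, L — 4 in total.
From those, J, E, Z — 7 in total.
From those, P — 8 in total.
From those, T — 9 in total.
From those, S, R — 11 in total.
Nothing else is reachable above W; 11 in all.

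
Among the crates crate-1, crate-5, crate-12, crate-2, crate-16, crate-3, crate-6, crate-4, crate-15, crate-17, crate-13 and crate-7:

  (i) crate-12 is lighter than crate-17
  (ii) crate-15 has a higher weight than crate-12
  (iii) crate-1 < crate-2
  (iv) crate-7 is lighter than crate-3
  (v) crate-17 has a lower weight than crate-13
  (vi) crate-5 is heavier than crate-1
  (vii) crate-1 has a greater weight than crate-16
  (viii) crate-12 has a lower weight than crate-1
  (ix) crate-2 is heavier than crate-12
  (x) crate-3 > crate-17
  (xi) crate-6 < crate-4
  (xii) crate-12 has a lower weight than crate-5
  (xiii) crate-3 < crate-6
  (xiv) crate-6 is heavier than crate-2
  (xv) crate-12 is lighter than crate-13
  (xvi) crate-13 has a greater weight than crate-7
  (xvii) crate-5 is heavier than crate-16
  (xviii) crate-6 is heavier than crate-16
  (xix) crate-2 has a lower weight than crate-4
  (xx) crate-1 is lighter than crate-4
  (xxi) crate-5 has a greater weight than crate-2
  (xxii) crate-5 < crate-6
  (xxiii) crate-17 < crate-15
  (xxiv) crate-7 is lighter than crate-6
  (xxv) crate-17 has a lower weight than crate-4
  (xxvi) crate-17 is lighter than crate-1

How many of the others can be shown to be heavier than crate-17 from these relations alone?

From crate-17 the given relations immediately reach crate-15, crate-1, crate-13, crate-3, crate-4.
From those, crate-2, crate-5, crate-6 — 8 in total.
Nothing else is reachable above crate-17; 8 in all.

8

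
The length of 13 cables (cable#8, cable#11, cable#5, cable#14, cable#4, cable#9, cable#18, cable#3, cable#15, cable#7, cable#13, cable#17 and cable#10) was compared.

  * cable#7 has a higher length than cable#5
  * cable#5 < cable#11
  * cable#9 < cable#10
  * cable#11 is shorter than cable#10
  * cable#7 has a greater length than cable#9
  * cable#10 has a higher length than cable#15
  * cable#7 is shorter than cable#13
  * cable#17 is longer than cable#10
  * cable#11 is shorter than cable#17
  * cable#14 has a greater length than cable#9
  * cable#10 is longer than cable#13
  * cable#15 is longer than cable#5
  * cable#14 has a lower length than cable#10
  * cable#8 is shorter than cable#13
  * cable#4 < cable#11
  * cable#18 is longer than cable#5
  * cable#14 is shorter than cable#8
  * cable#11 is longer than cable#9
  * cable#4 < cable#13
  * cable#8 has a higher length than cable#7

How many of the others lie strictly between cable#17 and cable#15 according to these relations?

The relations place cable#15 below cable#17. An element lies strictly between them when it is forced above cable#15 and also forced below cable#17.
Above cable#15: {cable#10}. Below cable#17: {cable#9, cable#5, cable#4, cable#14, cable#11, cable#7, cable#8, cable#13, cable#10}.
Intersection: {cable#10} — 1.

1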